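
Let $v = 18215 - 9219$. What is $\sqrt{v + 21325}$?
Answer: $3 \sqrt{3369} \approx 174.13$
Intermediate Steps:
$v = 8996$
$\sqrt{v + 21325} = \sqrt{8996 + 21325} = \sqrt{30321} = 3 \sqrt{3369}$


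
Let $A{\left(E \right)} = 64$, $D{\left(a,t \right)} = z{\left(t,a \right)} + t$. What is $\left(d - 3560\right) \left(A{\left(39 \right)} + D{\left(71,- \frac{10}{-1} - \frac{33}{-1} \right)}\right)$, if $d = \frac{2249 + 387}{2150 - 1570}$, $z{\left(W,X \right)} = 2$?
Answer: $- \frac{56193969}{145} \approx -3.8754 \cdot 10^{5}$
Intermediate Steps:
$D{\left(a,t \right)} = 2 + t$
$d = \frac{659}{145}$ ($d = \frac{2636}{580} = 2636 \cdot \frac{1}{580} = \frac{659}{145} \approx 4.5448$)
$\left(d - 3560\right) \left(A{\left(39 \right)} + D{\left(71,- \frac{10}{-1} - \frac{33}{-1} \right)}\right) = \left(\frac{659}{145} - 3560\right) \left(64 + \left(2 - -43\right)\right) = - \frac{515541 \left(64 + \left(2 - -43\right)\right)}{145} = - \frac{515541 \left(64 + \left(2 + \left(10 + 33\right)\right)\right)}{145} = - \frac{515541 \left(64 + \left(2 + 43\right)\right)}{145} = - \frac{515541 \left(64 + 45\right)}{145} = \left(- \frac{515541}{145}\right) 109 = - \frac{56193969}{145}$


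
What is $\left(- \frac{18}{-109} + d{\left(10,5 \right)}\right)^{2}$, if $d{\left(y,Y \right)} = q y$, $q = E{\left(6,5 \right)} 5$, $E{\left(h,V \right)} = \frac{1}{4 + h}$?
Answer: $\frac{316969}{11881} \approx 26.679$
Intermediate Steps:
$q = \frac{1}{2}$ ($q = \frac{1}{4 + 6} \cdot 5 = \frac{1}{10} \cdot 5 = \frac{1}{2} \approx 0.5$)
$d{\left(y,Y \right)} = \frac{y}{2}$
$\left(- \frac{18}{-109} + d{\left(10,5 \right)}\right)^{2} = \left(- \frac{18}{-109} + \frac{1}{2} \cdot 10\right)^{2} = \left(\left(-18\right) \left(- \frac{1}{109}\right) + 5\right)^{2} = \left(\frac{18}{109} + 5\right)^{2} = \left(\frac{563}{109}\right)^{2} = \frac{316969}{11881}$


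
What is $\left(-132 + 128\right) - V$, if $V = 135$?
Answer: $-139$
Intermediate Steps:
$\left(-132 + 128\right) - V = \left(-132 + 128\right) - 135 = -4 - 135 = -139$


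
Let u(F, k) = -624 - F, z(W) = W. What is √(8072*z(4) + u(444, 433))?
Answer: 2*√7805 ≈ 176.69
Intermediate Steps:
√(8072*z(4) + u(444, 433)) = √(8072*4 + (-624 - 1*444)) = √(32288 + (-624 - 444)) = √(32288 - 1068) = √31220 = 2*√7805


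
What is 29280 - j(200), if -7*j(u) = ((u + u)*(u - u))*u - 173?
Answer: 204787/7 ≈ 29255.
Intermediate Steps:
j(u) = 173/7 (j(u) = -(((u + u)*(u - u))*u - 173)/7 = -(((2*u)*0)*u - 173)/7 = -(0*u - 173)/7 = -(0 - 173)/7 = -1/7*(-173) = 173/7)
29280 - j(200) = 29280 - 1*173/7 = 29280 - 173/7 = 204787/7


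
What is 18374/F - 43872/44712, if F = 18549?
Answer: 1330/142209 ≈ 0.0093524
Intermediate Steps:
18374/F - 43872/44712 = 18374/18549 - 43872/44712 = 18374*(1/18549) - 43872*1/44712 = 18374/18549 - 1828/1863 = 1330/142209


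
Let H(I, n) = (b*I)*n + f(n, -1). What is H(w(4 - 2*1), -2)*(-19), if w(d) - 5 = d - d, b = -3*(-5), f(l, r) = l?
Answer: 2888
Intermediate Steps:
b = 15
w(d) = 5 (w(d) = 5 + (d - d) = 5 + 0 = 5)
H(I, n) = n + 15*I*n (H(I, n) = (15*I)*n + n = 15*I*n + n = n + 15*I*n)
H(w(4 - 2*1), -2)*(-19) = -2*(1 + 15*5)*(-19) = -2*(1 + 75)*(-19) = -2*76*(-19) = -152*(-19) = 2888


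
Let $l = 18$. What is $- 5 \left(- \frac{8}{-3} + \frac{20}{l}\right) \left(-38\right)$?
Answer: $\frac{6460}{9} \approx 717.78$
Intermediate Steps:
$- 5 \left(- \frac{8}{-3} + \frac{20}{l}\right) \left(-38\right) = - 5 \left(- \frac{8}{-3} + \frac{20}{18}\right) \left(-38\right) = - 5 \left(\left(-8\right) \left(- \frac{1}{3}\right) + 20 \cdot \frac{1}{18}\right) \left(-38\right) = - 5 \left(\frac{8}{3} + \frac{10}{9}\right) \left(-38\right) = \left(-5\right) \frac{34}{9} \left(-38\right) = \left(- \frac{170}{9}\right) \left(-38\right) = \frac{6460}{9}$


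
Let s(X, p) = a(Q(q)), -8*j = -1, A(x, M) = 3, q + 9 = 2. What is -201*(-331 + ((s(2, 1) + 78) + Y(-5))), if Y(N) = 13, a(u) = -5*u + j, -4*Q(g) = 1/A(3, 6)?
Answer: 385049/8 ≈ 48131.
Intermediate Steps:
q = -7 (q = -9 + 2 = -7)
j = ⅛ (j = -⅛*(-1) = ⅛ ≈ 0.12500)
Q(g) = -1/12 (Q(g) = -¼/3 = -¼*⅓ = -1/12)
a(u) = ⅛ - 5*u (a(u) = -5*u + ⅛ = ⅛ - 5*u)
s(X, p) = 13/24 (s(X, p) = ⅛ - 5*(-1/12) = ⅛ + 5/12 = 13/24)
-201*(-331 + ((s(2, 1) + 78) + Y(-5))) = -201*(-331 + ((13/24 + 78) + 13)) = -201*(-331 + (1885/24 + 13)) = -201*(-331 + 2197/24) = -201*(-5747/24) = 385049/8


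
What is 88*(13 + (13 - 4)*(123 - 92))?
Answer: 25696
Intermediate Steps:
88*(13 + (13 - 4)*(123 - 92)) = 88*(13 + 9*31) = 88*(13 + 279) = 88*292 = 25696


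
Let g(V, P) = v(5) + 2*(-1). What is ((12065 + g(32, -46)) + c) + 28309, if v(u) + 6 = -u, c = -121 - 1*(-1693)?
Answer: 41933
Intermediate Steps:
c = 1572 (c = -121 + 1693 = 1572)
v(u) = -6 - u
g(V, P) = -13 (g(V, P) = (-6 - 1*5) + 2*(-1) = (-6 - 5) - 2 = -11 - 2 = -13)
((12065 + g(32, -46)) + c) + 28309 = ((12065 - 13) + 1572) + 28309 = (12052 + 1572) + 28309 = 13624 + 28309 = 41933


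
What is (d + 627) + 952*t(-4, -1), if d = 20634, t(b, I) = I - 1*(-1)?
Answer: 21261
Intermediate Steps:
t(b, I) = 1 + I (t(b, I) = I + 1 = 1 + I)
(d + 627) + 952*t(-4, -1) = (20634 + 627) + 952*(1 - 1) = 21261 + 952*0 = 21261 + 0 = 21261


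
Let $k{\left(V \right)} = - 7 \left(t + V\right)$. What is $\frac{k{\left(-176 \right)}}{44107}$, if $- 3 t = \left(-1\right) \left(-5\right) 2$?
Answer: $\frac{538}{18903} \approx 0.028461$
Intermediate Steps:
$t = - \frac{10}{3}$ ($t = - \frac{\left(-1\right) \left(-5\right) 2}{3} = - \frac{5 \cdot 2}{3} = \left(- \frac{1}{3}\right) 10 = - \frac{10}{3} \approx -3.3333$)
$k{\left(V \right)} = \frac{70}{3} - 7 V$ ($k{\left(V \right)} = - 7 \left(- \frac{10}{3} + V\right) = \frac{70}{3} - 7 V$)
$\frac{k{\left(-176 \right)}}{44107} = \frac{\frac{70}{3} - -1232}{44107} = \left(\frac{70}{3} + 1232\right) \frac{1}{44107} = \frac{3766}{3} \cdot \frac{1}{44107} = \frac{538}{18903}$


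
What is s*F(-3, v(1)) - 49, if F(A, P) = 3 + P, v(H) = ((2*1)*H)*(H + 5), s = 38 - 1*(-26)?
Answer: 911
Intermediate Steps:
s = 64 (s = 38 + 26 = 64)
v(H) = 2*H*(5 + H) (v(H) = (2*H)*(5 + H) = 2*H*(5 + H))
s*F(-3, v(1)) - 49 = 64*(3 + 2*1*(5 + 1)) - 49 = 64*(3 + 2*1*6) - 49 = 64*(3 + 12) - 49 = 64*15 - 49 = 960 - 49 = 911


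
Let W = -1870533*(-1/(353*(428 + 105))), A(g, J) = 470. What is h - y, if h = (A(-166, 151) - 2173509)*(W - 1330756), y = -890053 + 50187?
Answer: 544082490444215363/188149 ≈ 2.8918e+12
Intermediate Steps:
y = -839866
W = 1870533/188149 (W = -1870533/(533*(-353)) = -1870533/(-188149) = -1870533*(-1/188149) = 1870533/188149 ≈ 9.9418)
h = 544082332424267329/188149 (h = (470 - 2173509)*(1870533/188149 - 1330756) = -2173039*(-250378540111/188149) = 544082332424267329/188149 ≈ 2.8918e+12)
h - y = 544082332424267329/188149 - 1*(-839866) = 544082332424267329/188149 + 839866 = 544082490444215363/188149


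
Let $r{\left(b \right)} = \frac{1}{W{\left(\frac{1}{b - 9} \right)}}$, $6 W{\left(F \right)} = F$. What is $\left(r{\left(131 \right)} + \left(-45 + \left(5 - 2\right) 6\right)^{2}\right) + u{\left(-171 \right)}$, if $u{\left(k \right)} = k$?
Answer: $1290$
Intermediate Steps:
$W{\left(F \right)} = \frac{F}{6}$
$r{\left(b \right)} = -54 + 6 b$ ($r{\left(b \right)} = \frac{1}{\frac{1}{6} \frac{1}{b - 9}} = \frac{1}{\frac{1}{6} \frac{1}{-9 + b}} = -54 + 6 b$)
$\left(r{\left(131 \right)} + \left(-45 + \left(5 - 2\right) 6\right)^{2}\right) + u{\left(-171 \right)} = \left(\left(-54 + 6 \cdot 131\right) + \left(-45 + \left(5 - 2\right) 6\right)^{2}\right) - 171 = \left(\left(-54 + 786\right) + \left(-45 + 3 \cdot 6\right)^{2}\right) - 171 = \left(732 + \left(-45 + 18\right)^{2}\right) - 171 = \left(732 + \left(-27\right)^{2}\right) - 171 = \left(732 + 729\right) - 171 = 1461 - 171 = 1290$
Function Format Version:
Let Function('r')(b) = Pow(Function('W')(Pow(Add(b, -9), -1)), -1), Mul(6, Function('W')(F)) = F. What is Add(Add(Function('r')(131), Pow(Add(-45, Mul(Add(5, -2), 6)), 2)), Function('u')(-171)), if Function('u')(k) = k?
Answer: 1290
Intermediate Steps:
Function('W')(F) = Mul(Rational(1, 6), F)
Function('r')(b) = Add(-54, Mul(6, b)) (Function('r')(b) = Pow(Mul(Rational(1, 6), Pow(Add(b, -9), -1)), -1) = Pow(Mul(Rational(1, 6), Pow(Add(-9, b), -1)), -1) = Add(-54, Mul(6, b)))
Add(Add(Function('r')(131), Pow(Add(-45, Mul(Add(5, -2), 6)), 2)), Function('u')(-171)) = Add(Add(Add(-54, Mul(6, 131)), Pow(Add(-45, Mul(Add(5, -2), 6)), 2)), -171) = Add(Add(Add(-54, 786), Pow(Add(-45, Mul(3, 6)), 2)), -171) = Add(Add(732, Pow(Add(-45, 18), 2)), -171) = Add(Add(732, Pow(-27, 2)), -171) = Add(Add(732, 729), -171) = Add(1461, -171) = 1290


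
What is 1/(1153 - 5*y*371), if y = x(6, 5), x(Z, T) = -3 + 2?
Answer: 1/3008 ≈ 0.00033245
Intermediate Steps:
x(Z, T) = -1
y = -1
1/(1153 - 5*y*371) = 1/(1153 - 5*(-1)*371) = 1/(1153 + 5*371) = 1/(1153 + 1855) = 1/3008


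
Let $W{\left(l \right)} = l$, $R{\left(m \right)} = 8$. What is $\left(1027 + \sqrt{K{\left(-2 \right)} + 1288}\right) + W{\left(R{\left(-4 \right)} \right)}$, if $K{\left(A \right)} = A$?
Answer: $1035 + \sqrt{1286} \approx 1070.9$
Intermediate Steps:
$\left(1027 + \sqrt{K{\left(-2 \right)} + 1288}\right) + W{\left(R{\left(-4 \right)} \right)} = \left(1027 + \sqrt{-2 + 1288}\right) + 8 = \left(1027 + \sqrt{1286}\right) + 8 = 1035 + \sqrt{1286}$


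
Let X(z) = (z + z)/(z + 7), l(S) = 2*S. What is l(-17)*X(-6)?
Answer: 408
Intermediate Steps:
X(z) = 2*z/(7 + z) (X(z) = (2*z)/(7 + z) = 2*z/(7 + z))
l(-17)*X(-6) = (2*(-17))*(2*(-6)/(7 - 6)) = -68*(-6)/1 = -68*(-6) = -34*(-12) = 408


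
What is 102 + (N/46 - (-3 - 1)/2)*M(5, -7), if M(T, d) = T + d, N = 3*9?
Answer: 2227/23 ≈ 96.826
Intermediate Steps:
N = 27
102 + (N/46 - (-3 - 1)/2)*M(5, -7) = 102 + (27/46 - (-3 - 1)/2)*(5 - 7) = 102 + (27*(1/46) - 1*(-4)*(½))*(-2) = 102 + (27/46 + 4*(½))*(-2) = 102 + (27/46 + 2)*(-2) = 102 + (119/46)*(-2) = 102 - 119/23 = 2227/23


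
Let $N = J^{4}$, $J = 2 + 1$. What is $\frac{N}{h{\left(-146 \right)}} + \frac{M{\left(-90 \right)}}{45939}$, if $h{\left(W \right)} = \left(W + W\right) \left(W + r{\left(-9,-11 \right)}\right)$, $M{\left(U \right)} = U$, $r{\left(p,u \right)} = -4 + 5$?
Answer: $- \frac{29847}{648352420} \approx -4.6035 \cdot 10^{-5}$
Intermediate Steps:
$r{\left(p,u \right)} = 1$
$J = 3$
$N = 81$ ($N = 3^{4} = 81$)
$h{\left(W \right)} = 2 W \left(1 + W\right)$ ($h{\left(W \right)} = \left(W + W\right) \left(W + 1\right) = 2 W \left(1 + W\right)$)
$\frac{N}{h{\left(-146 \right)}} + \frac{M{\left(-90 \right)}}{45939} = \frac{81}{2 \left(-146\right) \left(1 - 146\right)} - \frac{90}{45939} = \frac{81}{2 \left(-146\right) \left(-145\right)} - \frac{30}{15313} = \frac{81}{42340} - \frac{30}{15313} = - \frac{29847}{648352420}$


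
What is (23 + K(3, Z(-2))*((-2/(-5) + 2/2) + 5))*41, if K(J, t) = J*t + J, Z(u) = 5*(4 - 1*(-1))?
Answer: 107051/5 ≈ 21410.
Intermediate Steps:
Z(u) = 25 (Z(u) = 5*(4 + 1) = 5*5 = 25)
K(J, t) = J + J*t
(23 + K(3, Z(-2))*((-2/(-5) + 2/2) + 5))*41 = (23 + (3*(1 + 25))*((-2/(-5) + 2/2) + 5))*41 = (23 + (3*26)*((-2*(-⅕) + 2*(½)) + 5))*41 = (23 + 78*((⅖ + 1) + 5))*41 = (23 + 78*(7/5 + 5))*41 = (23 + 78*(32/5))*41 = (23 + 2496/5)*41 = (2611/5)*41 = 107051/5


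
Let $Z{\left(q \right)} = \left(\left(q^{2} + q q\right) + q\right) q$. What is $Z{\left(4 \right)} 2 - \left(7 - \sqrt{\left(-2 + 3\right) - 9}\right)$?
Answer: $281 + 2 i \sqrt{2} \approx 281.0 + 2.8284 i$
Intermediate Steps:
$Z{\left(q \right)} = q \left(q + 2 q^{2}\right)$ ($Z{\left(q \right)} = \left(\left(q^{2} + q^{2}\right) + q\right) q = \left(2 q^{2} + q\right) q = \left(q + 2 q^{2}\right) q = q \left(q + 2 q^{2}\right)$)
$Z{\left(4 \right)} 2 - \left(7 - \sqrt{\left(-2 + 3\right) - 9}\right) = 4^{2} \left(1 + 2 \cdot 4\right) 2 - \left(7 - \sqrt{\left(-2 + 3\right) - 9}\right) = 16 \left(1 + 8\right) 2 - \left(7 - \sqrt{1 - 9}\right) = 16 \cdot 9 \cdot 2 - \left(7 - \sqrt{-8}\right) = 144 \cdot 2 - \left(7 - 2 i \sqrt{2}\right) = 288 - \left(7 - 2 i \sqrt{2}\right) = 281 + 2 i \sqrt{2}$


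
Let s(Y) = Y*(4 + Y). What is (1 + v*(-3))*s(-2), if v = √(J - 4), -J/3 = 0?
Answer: -4 + 24*I ≈ -4.0 + 24.0*I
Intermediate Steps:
J = 0 (J = -3*0 = 0)
v = 2*I (v = √(0 - 4) = √(-4) = 2*I ≈ 2.0*I)
(1 + v*(-3))*s(-2) = (1 + (2*I)*(-3))*(-2*(4 - 2)) = (1 - 6*I)*(-2*2) = (1 - 6*I)*(-4) = -4 + 24*I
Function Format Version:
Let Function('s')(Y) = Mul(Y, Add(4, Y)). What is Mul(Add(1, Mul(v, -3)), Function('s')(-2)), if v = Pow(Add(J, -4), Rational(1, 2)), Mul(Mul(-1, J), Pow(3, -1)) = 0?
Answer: Add(-4, Mul(24, I)) ≈ Add(-4.0000, Mul(24.000, I))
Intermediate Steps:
J = 0 (J = Mul(-3, 0) = 0)
v = Mul(2, I) (v = Pow(Add(0, -4), Rational(1, 2)) = Pow(-4, Rational(1, 2)) = Mul(2, I) ≈ Mul(2.0000, I))
Mul(Add(1, Mul(v, -3)), Function('s')(-2)) = Mul(Add(1, Mul(Mul(2, I), -3)), Mul(-2, Add(4, -2))) = Mul(Add(1, Mul(-6, I)), Mul(-2, 2)) = Mul(Add(1, Mul(-6, I)), -4) = Add(-4, Mul(24, I))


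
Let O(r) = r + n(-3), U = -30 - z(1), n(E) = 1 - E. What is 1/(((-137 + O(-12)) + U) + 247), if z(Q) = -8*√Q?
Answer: 1/80 ≈ 0.012500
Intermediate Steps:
U = -22 (U = -30 - (-8)*√1 = -30 - (-8) = -30 - 1*(-8) = -30 + 8 = -22)
O(r) = 4 + r (O(r) = r + (1 - 1*(-3)) = r + (1 + 3) = r + 4 = 4 + r)
1/(((-137 + O(-12)) + U) + 247) = 1/(((-137 + (4 - 12)) - 22) + 247) = 1/(((-137 - 8) - 22) + 247) = 1/((-145 - 22) + 247) = 1/(-167 + 247) = 1/80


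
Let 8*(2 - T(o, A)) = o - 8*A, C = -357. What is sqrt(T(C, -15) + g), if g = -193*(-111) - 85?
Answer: sqrt(341914)/4 ≈ 146.18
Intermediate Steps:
T(o, A) = 2 + A - o/8 (T(o, A) = 2 - (o - 8*A)/8 = 2 + (A - o/8) = 2 + A - o/8)
g = 21338 (g = 21423 - 85 = 21338)
sqrt(T(C, -15) + g) = sqrt((2 - 15 - 1/8*(-357)) + 21338) = sqrt((2 - 15 + 357/8) + 21338) = sqrt(253/8 + 21338) = sqrt(170957/8) = sqrt(341914)/4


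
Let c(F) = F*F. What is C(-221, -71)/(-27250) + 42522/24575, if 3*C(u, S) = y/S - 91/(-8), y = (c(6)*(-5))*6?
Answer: 78963817637/45644622000 ≈ 1.7300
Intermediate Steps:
c(F) = F²
y = -1080 (y = (6²*(-5))*6 = (36*(-5))*6 = -180*6 = -1080)
C(u, S) = 91/24 - 360/S (C(u, S) = (-1080/S - 91/(-8))/3 = (-1080/S - 91*(-⅛))/3 = (-1080/S + 91/8)/3 = (91/8 - 1080/S)/3 = 91/24 - 360/S)
C(-221, -71)/(-27250) + 42522/24575 = (91/24 - 360/(-71))/(-27250) + 42522/24575 = (91/24 - 360*(-1/71))*(-1/27250) + 42522*(1/24575) = (91/24 + 360/71)*(-1/27250) + 42522/24575 = (15101/1704)*(-1/27250) + 42522/24575 = -15101/46434000 + 42522/24575 = 78963817637/45644622000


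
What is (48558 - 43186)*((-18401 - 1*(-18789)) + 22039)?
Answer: 120477844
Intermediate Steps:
(48558 - 43186)*((-18401 - 1*(-18789)) + 22039) = 5372*((-18401 + 18789) + 22039) = 5372*(388 + 22039) = 5372*22427 = 120477844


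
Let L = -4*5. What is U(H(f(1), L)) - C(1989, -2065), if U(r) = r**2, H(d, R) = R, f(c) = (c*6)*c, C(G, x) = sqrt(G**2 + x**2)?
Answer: 400 - sqrt(8220346) ≈ -2467.1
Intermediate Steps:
f(c) = 6*c**2 (f(c) = (6*c)*c = 6*c**2)
L = -20
U(H(f(1), L)) - C(1989, -2065) = (-20)**2 - sqrt(1989**2 + (-2065)**2) = 400 - sqrt(3956121 + 4264225) = 400 - sqrt(8220346)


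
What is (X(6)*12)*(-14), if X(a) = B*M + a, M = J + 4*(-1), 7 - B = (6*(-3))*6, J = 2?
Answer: 37632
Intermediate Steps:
B = 115 (B = 7 - 6*(-3)*6 = 7 - (-18)*6 = 7 - 1*(-108) = 7 + 108 = 115)
M = -2 (M = 2 + 4*(-1) = 2 - 4 = -2)
X(a) = -230 + a (X(a) = 115*(-2) + a = -230 + a)
(X(6)*12)*(-14) = ((-230 + 6)*12)*(-14) = -224*12*(-14) = -2688*(-14) = 37632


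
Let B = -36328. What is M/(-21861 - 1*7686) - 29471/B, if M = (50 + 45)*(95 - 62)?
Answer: 252297119/357794472 ≈ 0.70514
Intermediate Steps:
M = 3135 (M = 95*33 = 3135)
M/(-21861 - 1*7686) - 29471/B = 3135/(-21861 - 1*7686) - 29471/(-36328) = 3135/(-21861 - 7686) - 29471*(-1/36328) = 3135/(-29547) + 29471/36328 = 3135*(-1/29547) + 29471/36328 = -1045/9849 + 29471/36328 = 252297119/357794472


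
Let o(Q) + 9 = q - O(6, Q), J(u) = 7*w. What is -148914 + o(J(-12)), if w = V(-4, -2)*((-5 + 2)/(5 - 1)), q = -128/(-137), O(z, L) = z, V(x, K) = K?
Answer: -20403145/137 ≈ -1.4893e+5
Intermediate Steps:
q = 128/137 (q = -128*(-1/137) = 128/137 ≈ 0.93431)
w = 3/2 (w = -2*(-5 + 2)/(5 - 1) = -(-6)/4 = -2*(-3/4) = 3/2 ≈ 1.5000)
J(u) = 21/2 (J(u) = 7*(3/2) = 21/2)
o(Q) = -1927/137 (o(Q) = -9 + (128/137 - 1*6) = -9 + (128/137 - 6) = -9 - 694/137 = -1927/137)
-148914 + o(J(-12)) = -148914 - 1927/137 = -20403145/137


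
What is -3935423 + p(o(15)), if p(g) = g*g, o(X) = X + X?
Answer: -3934523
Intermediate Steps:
o(X) = 2*X
p(g) = g**2
-3935423 + p(o(15)) = -3935423 + (2*15)**2 = -3935423 + 30**2 = -3935423 + 900 = -3934523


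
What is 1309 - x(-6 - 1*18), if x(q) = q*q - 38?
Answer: 771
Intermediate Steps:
x(q) = -38 + q**2 (x(q) = q**2 - 38 = -38 + q**2)
1309 - x(-6 - 1*18) = 1309 - (-38 + (-6 - 1*18)**2) = 1309 - (-38 + (-6 - 18)**2) = 1309 - (-38 + (-24)**2) = 1309 - (-38 + 576) = 1309 - 1*538 = 1309 - 538 = 771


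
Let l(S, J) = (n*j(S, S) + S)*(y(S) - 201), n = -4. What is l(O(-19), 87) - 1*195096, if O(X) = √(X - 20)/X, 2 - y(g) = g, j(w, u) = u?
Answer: -70429773/361 - 597*I*√39/19 ≈ -1.951e+5 - 196.22*I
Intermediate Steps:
y(g) = 2 - g
O(X) = √(-20 + X)/X
l(S, J) = -3*S*(-199 - S) (l(S, J) = (-4*S + S)*((2 - S) - 201) = (-3*S)*(-199 - S) = -3*S*(-199 - S))
l(O(-19), 87) - 1*195096 = 3*(√(-20 - 19)/(-19))*(199 + √(-20 - 19)/(-19)) - 1*195096 = 3*(-I*√39/19)*(199 - I*√39/19) - 195096 = -3*I*√39*(199 - I*√39/19)/19 - 195096 = -195096 - 3*I*√39*(199 - I*√39/19)/19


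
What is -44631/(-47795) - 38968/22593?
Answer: -854127377/1079832435 ≈ -0.79098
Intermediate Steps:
-44631/(-47795) - 38968/22593 = -44631*(-1/47795) - 38968*1/22593 = 44631/47795 - 38968/22593 = -854127377/1079832435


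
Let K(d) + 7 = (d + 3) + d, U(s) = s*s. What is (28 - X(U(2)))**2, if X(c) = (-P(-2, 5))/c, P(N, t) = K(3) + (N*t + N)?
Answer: 2601/4 ≈ 650.25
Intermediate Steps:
U(s) = s**2
K(d) = -4 + 2*d (K(d) = -7 + ((d + 3) + d) = -7 + ((3 + d) + d) = -7 + (3 + 2*d) = -4 + 2*d)
P(N, t) = 2 + N + N*t (P(N, t) = (-4 + 2*3) + (N*t + N) = (-4 + 6) + (N + N*t) = 2 + (N + N*t) = 2 + N + N*t)
X(c) = 10/c (X(c) = (-(2 - 2 - 2*5))/c = (-(2 - 2 - 10))/c = (-1*(-10))/c = 10/c)
(28 - X(U(2)))**2 = (28 - 10/(2**2))**2 = (28 - 10/4)**2 = (28 - 1*5/2)**2 = (28 - 5/2)**2 = (51/2)**2 = 2601/4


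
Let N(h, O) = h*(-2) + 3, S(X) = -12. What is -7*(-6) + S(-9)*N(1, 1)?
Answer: 30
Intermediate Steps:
N(h, O) = 3 - 2*h (N(h, O) = -2*h + 3 = 3 - 2*h)
-7*(-6) + S(-9)*N(1, 1) = -7*(-6) - 12*(3 - 2*1) = 42 - 12*(3 - 2) = 42 - 12*1 = 42 - 12 = 30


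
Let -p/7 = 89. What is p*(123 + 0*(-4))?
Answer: -76629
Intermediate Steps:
p = -623 (p = -7*89 = -623)
p*(123 + 0*(-4)) = -623*(123 + 0*(-4)) = -623*(123 + 0) = -623*123 = -76629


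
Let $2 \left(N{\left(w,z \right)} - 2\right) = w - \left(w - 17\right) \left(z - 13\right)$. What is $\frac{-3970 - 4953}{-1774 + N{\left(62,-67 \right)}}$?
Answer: $- \frac{8923}{59} \approx -151.24$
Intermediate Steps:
$N{\left(w,z \right)} = 2 + \frac{w}{2} - \frac{\left(-17 + w\right) \left(-13 + z\right)}{2}$ ($N{\left(w,z \right)} = 2 + \frac{w - \left(w - 17\right) \left(z - 13\right)}{2} = 2 + \frac{w - \left(-17 + w\right) \left(-13 + z\right)}{2} = 2 + \left(\frac{w}{2} - \frac{\left(-17 + w\right) \left(-13 + z\right)}{2}\right) = 2 + \frac{w}{2} - \frac{\left(-17 + w\right) \left(-13 + z\right)}{2}$)
$\frac{-3970 - 4953}{-1774 + N{\left(62,-67 \right)}} = \frac{-3970 - 4953}{-1774 + \left(- \frac{217}{2} + 7 \cdot 62 + \frac{17}{2} \left(-67\right) - 31 \left(-67\right)\right)} = - \frac{8923}{-1774 + \left(- \frac{217}{2} + 434 - \frac{1139}{2} + 2077\right)} = - \frac{8923}{-1774 + 1833} = - \frac{8923}{59}$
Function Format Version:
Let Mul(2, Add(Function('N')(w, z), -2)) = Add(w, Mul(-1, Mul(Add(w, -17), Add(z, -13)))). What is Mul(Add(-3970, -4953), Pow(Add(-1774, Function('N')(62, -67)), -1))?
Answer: Rational(-8923, 59) ≈ -151.24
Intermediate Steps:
Function('N')(w, z) = Add(2, Mul(Rational(1, 2), w), Mul(Rational(-1, 2), Add(-17, w), Add(-13, z))) (Function('N')(w, z) = Add(2, Mul(Rational(1, 2), Add(w, Mul(-1, Mul(Add(w, -17), Add(z, -13)))))) = Add(2, Mul(Rational(1, 2), Add(w, Mul(-1, Mul(Add(-17, w), Add(-13, z)))))) = Add(2, Mul(Rational(1, 2), Add(w, Mul(-1, Add(-17, w), Add(-13, z))))) = Add(2, Add(Mul(Rational(1, 2), w), Mul(Rational(-1, 2), Add(-17, w), Add(-13, z)))) = Add(2, Mul(Rational(1, 2), w), Mul(Rational(-1, 2), Add(-17, w), Add(-13, z))))
Mul(Add(-3970, -4953), Pow(Add(-1774, Function('N')(62, -67)), -1)) = Mul(Add(-3970, -4953), Pow(Add(-1774, Add(Rational(-217, 2), Mul(7, 62), Mul(Rational(17, 2), -67), Mul(Rational(-1, 2), 62, -67))), -1)) = Mul(-8923, Pow(Add(-1774, Add(Rational(-217, 2), 434, Rational(-1139, 2), 2077)), -1)) = Mul(-8923, Pow(Add(-1774, 1833), -1)) = Mul(-8923, Pow(59, -1)) = Mul(-8923, Rational(1, 59)) = Rational(-8923, 59)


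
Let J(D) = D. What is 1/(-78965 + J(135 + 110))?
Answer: -1/78720 ≈ -1.2703e-5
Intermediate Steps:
1/(-78965 + J(135 + 110)) = 1/(-78965 + (135 + 110)) = 1/(-78965 + 245) = 1/(-78720) = -1/78720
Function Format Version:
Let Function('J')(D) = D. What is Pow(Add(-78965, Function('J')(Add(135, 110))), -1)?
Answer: Rational(-1, 78720) ≈ -1.2703e-5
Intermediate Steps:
Pow(Add(-78965, Function('J')(Add(135, 110))), -1) = Pow(Add(-78965, Add(135, 110)), -1) = Pow(Add(-78965, 245), -1) = Pow(-78720, -1) = Rational(-1, 78720)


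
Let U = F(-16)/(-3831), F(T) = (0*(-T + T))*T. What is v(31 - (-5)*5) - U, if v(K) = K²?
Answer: 3136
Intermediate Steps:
F(T) = 0 (F(T) = (0*0)*T = 0*T = 0)
U = 0 (U = 0/(-3831) = 0*(-1/3831) = 0)
v(31 - (-5)*5) - U = (31 - (-5)*5)² - 1*0 = (31 - 1*(-25))² + 0 = (31 + 25)² + 0 = 56² + 0 = 3136 + 0 = 3136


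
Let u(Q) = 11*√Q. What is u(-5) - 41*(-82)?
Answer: 3362 + 11*I*√5 ≈ 3362.0 + 24.597*I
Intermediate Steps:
u(-5) - 41*(-82) = 11*√(-5) - 41*(-82) = 11*(I*√5) + 3362 = 11*I*√5 + 3362 = 3362 + 11*I*√5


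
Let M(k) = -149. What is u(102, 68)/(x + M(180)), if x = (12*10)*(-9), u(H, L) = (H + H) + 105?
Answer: -309/1229 ≈ -0.25142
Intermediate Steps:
u(H, L) = 105 + 2*H (u(H, L) = 2*H + 105 = 105 + 2*H)
x = -1080 (x = 120*(-9) = -1080)
u(102, 68)/(x + M(180)) = (105 + 2*102)/(-1080 - 149) = (105 + 204)/(-1229) = 309*(-1/1229) = -309/1229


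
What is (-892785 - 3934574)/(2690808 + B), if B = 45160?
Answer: -4827359/2735968 ≈ -1.7644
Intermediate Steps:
(-892785 - 3934574)/(2690808 + B) = (-892785 - 3934574)/(2690808 + 45160) = -4827359/2735968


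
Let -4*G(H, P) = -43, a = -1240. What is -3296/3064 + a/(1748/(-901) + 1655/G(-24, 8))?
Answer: -2603285179/281957706 ≈ -9.2329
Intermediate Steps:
G(H, P) = 43/4 (G(H, P) = -¼*(-43) = 43/4)
-3296/3064 + a/(1748/(-901) + 1655/G(-24, 8)) = -3296/3064 - 1240/(1748/(-901) + 1655/(43/4)) = -3296*1/3064 - 1240/(1748*(-1/901) + 1655*(4/43)) = -412/383 - 1240/(-1748/901 + 6620/43) = -412/383 - 1240/5889456/38743 = -412/383 - 1240*38743/5889456 = -412/383 - 6005165/736182 = -2603285179/281957706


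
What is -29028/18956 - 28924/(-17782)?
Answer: 4013431/42134449 ≈ 0.095253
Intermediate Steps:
-29028/18956 - 28924/(-17782) = -29028*1/18956 - 28924*(-1/17782) = -7257/4739 + 14462/8891 = 4013431/42134449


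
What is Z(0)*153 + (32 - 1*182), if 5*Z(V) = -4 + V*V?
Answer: -1362/5 ≈ -272.40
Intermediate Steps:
Z(V) = -4/5 + V**2/5 (Z(V) = (-4 + V*V)/5 = (-4 + V**2)/5 = -4/5 + V**2/5)
Z(0)*153 + (32 - 1*182) = (-4/5 + (1/5)*0**2)*153 + (32 - 1*182) = (-4/5 + (1/5)*0)*153 + (32 - 182) = (-4/5 + 0)*153 - 150 = -4/5*153 - 150 = -612/5 - 150 = -1362/5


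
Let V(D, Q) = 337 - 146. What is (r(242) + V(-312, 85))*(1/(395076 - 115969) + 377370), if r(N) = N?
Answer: 45606421519903/279107 ≈ 1.6340e+8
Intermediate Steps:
V(D, Q) = 191
(r(242) + V(-312, 85))*(1/(395076 - 115969) + 377370) = (242 + 191)*(1/(395076 - 115969) + 377370) = 433*(1/279107 + 377370) = 433*(105326608591/279107) = 45606421519903/279107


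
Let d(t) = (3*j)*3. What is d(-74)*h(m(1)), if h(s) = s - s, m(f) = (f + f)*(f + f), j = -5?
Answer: 0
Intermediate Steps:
m(f) = 4*f**2 (m(f) = (2*f)*(2*f) = 4*f**2)
h(s) = 0
d(t) = -45 (d(t) = (3*(-5))*3 = -15*3 = -45)
d(-74)*h(m(1)) = -45*0 = 0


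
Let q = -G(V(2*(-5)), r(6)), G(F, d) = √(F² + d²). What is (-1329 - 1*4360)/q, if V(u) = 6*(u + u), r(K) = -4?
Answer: 5689*√901/3604 ≈ 47.382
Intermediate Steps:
V(u) = 12*u (V(u) = 6*(2*u) = 12*u)
q = -4*√901 (q = -√((12*(2*(-5)))² + (-4)²) = -√((12*(-10))² + 16) = -√((-120)² + 16) = -√(14400 + 16) = -√14416 = -4*√901 ≈ -120.07)
(-1329 - 1*4360)/q = (-1329 - 1*4360)/((-4*√901)) = (-1329 - 4360)*(-√901/3604) = -(-5689)*√901/3604 = 5689*√901/3604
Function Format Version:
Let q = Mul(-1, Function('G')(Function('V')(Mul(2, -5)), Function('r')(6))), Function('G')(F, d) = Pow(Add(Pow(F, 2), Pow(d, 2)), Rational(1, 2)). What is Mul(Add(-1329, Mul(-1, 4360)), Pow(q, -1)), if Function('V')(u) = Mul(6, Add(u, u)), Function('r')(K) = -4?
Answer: Mul(Rational(5689, 3604), Pow(901, Rational(1, 2))) ≈ 47.382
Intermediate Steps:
Function('V')(u) = Mul(12, u) (Function('V')(u) = Mul(6, Mul(2, u)) = Mul(12, u))
q = Mul(-4, Pow(901, Rational(1, 2))) (q = Mul(-1, Pow(Add(Pow(Mul(12, Mul(2, -5)), 2), Pow(-4, 2)), Rational(1, 2))) = Mul(-1, Pow(Add(Pow(Mul(12, -10), 2), 16), Rational(1, 2))) = Mul(-1, Pow(Add(Pow(-120, 2), 16), Rational(1, 2))) = Mul(-1, Pow(Add(14400, 16), Rational(1, 2))) = Mul(-1, Pow(14416, Rational(1, 2))) = Mul(-1, Mul(4, Pow(901, Rational(1, 2)))) = Mul(-4, Pow(901, Rational(1, 2))) ≈ -120.07)
Mul(Add(-1329, Mul(-1, 4360)), Pow(q, -1)) = Mul(Add(-1329, Mul(-1, 4360)), Pow(Mul(-4, Pow(901, Rational(1, 2))), -1)) = Mul(Add(-1329, -4360), Mul(Rational(-1, 3604), Pow(901, Rational(1, 2)))) = Mul(-5689, Mul(Rational(-1, 3604), Pow(901, Rational(1, 2)))) = Mul(Rational(5689, 3604), Pow(901, Rational(1, 2)))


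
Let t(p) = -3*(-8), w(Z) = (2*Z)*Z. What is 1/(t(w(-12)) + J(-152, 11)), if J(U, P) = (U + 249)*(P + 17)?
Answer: 1/2740 ≈ 0.00036496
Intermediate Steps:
w(Z) = 2*Z²
t(p) = 24
J(U, P) = (17 + P)*(249 + U) (J(U, P) = (249 + U)*(17 + P) = (17 + P)*(249 + U))
1/(t(w(-12)) + J(-152, 11)) = 1/(24 + (4233 + 17*(-152) + 249*11 + 11*(-152))) = 1/(24 + (4233 - 2584 + 2739 - 1672)) = 1/(24 + 2716) = 1/2740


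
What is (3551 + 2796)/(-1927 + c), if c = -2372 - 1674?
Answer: -577/543 ≈ -1.0626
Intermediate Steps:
c = -4046
(3551 + 2796)/(-1927 + c) = (3551 + 2796)/(-1927 - 4046) = 6347/(-5973) = 6347*(-1/5973) = -577/543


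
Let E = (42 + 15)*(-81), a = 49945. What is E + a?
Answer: 45328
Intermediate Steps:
E = -4617 (E = 57*(-81) = -4617)
E + a = -4617 + 49945 = 45328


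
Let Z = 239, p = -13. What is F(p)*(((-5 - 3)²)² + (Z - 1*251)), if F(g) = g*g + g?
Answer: 637104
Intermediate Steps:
F(g) = g + g² (F(g) = g² + g = g + g²)
F(p)*(((-5 - 3)²)² + (Z - 1*251)) = (-13*(1 - 13))*(((-5 - 3)²)² + (239 - 1*251)) = (-13*(-12))*(((-8)²)² + (239 - 251)) = 156*(64² - 12) = 156*(4096 - 12) = 156*4084 = 637104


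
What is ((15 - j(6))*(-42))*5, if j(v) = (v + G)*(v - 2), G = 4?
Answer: 5250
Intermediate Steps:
j(v) = (-2 + v)*(4 + v) (j(v) = (v + 4)*(v - 2) = (4 + v)*(-2 + v) = (-2 + v)*(4 + v))
((15 - j(6))*(-42))*5 = ((15 - (-8 + 6² + 2*6))*(-42))*5 = ((15 - (-8 + 36 + 12))*(-42))*5 = ((15 - 1*40)*(-42))*5 = ((15 - 40)*(-42))*5 = -25*(-42)*5 = 1050*5 = 5250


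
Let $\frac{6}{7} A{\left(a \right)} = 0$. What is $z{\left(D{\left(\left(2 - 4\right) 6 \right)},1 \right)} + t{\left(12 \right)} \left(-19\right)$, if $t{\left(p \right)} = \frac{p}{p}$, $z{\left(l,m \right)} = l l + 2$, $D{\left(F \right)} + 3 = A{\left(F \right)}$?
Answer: $-8$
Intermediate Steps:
$A{\left(a \right)} = 0$ ($A{\left(a \right)} = \frac{7}{6} \cdot 0 = 0$)
$D{\left(F \right)} = -3$ ($D{\left(F \right)} = -3 + 0 = -3$)
$z{\left(l,m \right)} = 2 + l^{2}$ ($z{\left(l,m \right)} = l^{2} + 2 = 2 + l^{2}$)
$t{\left(p \right)} = 1$
$z{\left(D{\left(\left(2 - 4\right) 6 \right)},1 \right)} + t{\left(12 \right)} \left(-19\right) = \left(2 + \left(-3\right)^{2}\right) + 1 \left(-19\right) = \left(2 + 9\right) - 19 = 11 - 19 = -8$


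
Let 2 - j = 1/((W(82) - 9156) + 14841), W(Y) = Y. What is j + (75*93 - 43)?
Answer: 39988377/5767 ≈ 6934.0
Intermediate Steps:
j = 11533/5767 (j = 2 - 1/((82 - 9156) + 14841) = 2 - 1/(-9074 + 14841) = 2 - 1/5767 = 11533/5767 ≈ 1.9998)
j + (75*93 - 43) = 11533/5767 + (75*93 - 43) = 11533/5767 + (6975 - 43) = 11533/5767 + 6932 = 39988377/5767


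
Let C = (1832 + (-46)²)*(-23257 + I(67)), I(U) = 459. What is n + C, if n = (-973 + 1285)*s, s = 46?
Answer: -89992152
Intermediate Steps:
C = -90006504 (C = (1832 + (-46)²)*(-23257 + 459) = (1832 + 2116)*(-22798) = 3948*(-22798) = -90006504)
n = 14352 (n = (-973 + 1285)*46 = 312*46 = 14352)
n + C = 14352 - 90006504 = -89992152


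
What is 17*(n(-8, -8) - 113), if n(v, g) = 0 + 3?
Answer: -1870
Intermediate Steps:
n(v, g) = 3
17*(n(-8, -8) - 113) = 17*(3 - 113) = 17*(-110) = -1870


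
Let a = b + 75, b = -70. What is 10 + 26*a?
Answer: 140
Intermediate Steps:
a = 5 (a = -70 + 75 = 5)
10 + 26*a = 10 + 26*5 = 10 + 130 = 140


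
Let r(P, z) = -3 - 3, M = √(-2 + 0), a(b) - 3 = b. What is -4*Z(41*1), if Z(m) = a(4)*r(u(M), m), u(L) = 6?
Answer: 168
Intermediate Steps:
a(b) = 3 + b
M = I*√2 (M = √(-2) = I*√2 ≈ 1.4142*I)
r(P, z) = -6
Z(m) = -42 (Z(m) = (3 + 4)*(-6) = 7*(-6) = -42)
-4*Z(41*1) = -4*(-42) = 168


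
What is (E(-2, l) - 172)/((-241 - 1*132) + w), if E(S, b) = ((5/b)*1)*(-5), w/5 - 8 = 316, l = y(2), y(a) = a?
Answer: -369/2494 ≈ -0.14796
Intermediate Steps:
l = 2
w = 1620 (w = 40 + 5*316 = 40 + 1580 = 1620)
E(S, b) = -25/b (E(S, b) = (5/b)*(-5) = -25/b)
(E(-2, l) - 172)/((-241 - 1*132) + w) = (-25/2 - 172)/((-241 - 1*132) + 1620) = (-25*½ - 172)/((-241 - 132) + 1620) = (-25/2 - 172)/(-373 + 1620) = -369/2/1247 = -369/2*1/1247 = -369/2494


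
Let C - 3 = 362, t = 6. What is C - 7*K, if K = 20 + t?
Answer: 183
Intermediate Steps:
K = 26 (K = 20 + 6 = 26)
C = 365 (C = 3 + 362 = 365)
C - 7*K = 365 - 7*26 = 365 - 182 = 183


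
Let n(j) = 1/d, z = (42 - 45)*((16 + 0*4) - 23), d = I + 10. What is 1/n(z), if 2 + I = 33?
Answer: 41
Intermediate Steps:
I = 31 (I = -2 + 33 = 31)
d = 41 (d = 31 + 10 = 41)
z = 21 (z = -3*((16 + 0) - 23) = -3*(16 - 23) = -3*(-7) = 21)
n(j) = 1/41
1/n(z) = 1/(1/41) = 41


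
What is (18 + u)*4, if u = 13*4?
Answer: 280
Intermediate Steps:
u = 52
(18 + u)*4 = (18 + 52)*4 = 70*4 = 280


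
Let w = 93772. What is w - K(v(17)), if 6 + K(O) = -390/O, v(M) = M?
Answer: 1594616/17 ≈ 93801.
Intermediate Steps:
K(O) = -6 - 390/O
w - K(v(17)) = 93772 - (-6 - 390/17) = 93772 - 1*(-492/17) = 93772 + 492/17 = 1594616/17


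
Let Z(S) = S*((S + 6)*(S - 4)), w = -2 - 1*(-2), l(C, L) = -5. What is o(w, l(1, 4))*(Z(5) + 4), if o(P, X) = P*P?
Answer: 0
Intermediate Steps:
w = 0 (w = -2 + 2 = 0)
o(P, X) = P²
Z(S) = S*(-4 + S)*(6 + S) (Z(S) = S*((6 + S)*(-4 + S)) = S*((-4 + S)*(6 + S)) = S*(-4 + S)*(6 + S))
o(w, l(1, 4))*(Z(5) + 4) = 0²*(5*(-24 + 5² + 2*5) + 4) = 0*(5*(-24 + 25 + 10) + 4) = 0*(5*11 + 4) = 0*(55 + 4) = 0*59 = 0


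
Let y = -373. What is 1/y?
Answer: -1/373 ≈ -0.0026810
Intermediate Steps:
1/y = 1/(-373) = -1/373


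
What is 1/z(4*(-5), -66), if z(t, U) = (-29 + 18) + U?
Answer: -1/77 ≈ -0.012987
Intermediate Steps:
z(t, U) = -11 + U
1/z(4*(-5), -66) = 1/(-11 - 66) = 1/(-77) = -1/77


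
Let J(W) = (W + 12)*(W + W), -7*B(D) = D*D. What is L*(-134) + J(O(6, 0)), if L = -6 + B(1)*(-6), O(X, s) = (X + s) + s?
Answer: 6336/7 ≈ 905.14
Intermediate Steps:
B(D) = -D**2/7 (B(D) = -D*D/7 = -D**2/7)
O(X, s) = X + 2*s
J(W) = 2*W*(12 + W) (J(W) = (12 + W)*(2*W) = 2*W*(12 + W))
L = -36/7 (L = -6 - 1/7*1**2*(-6) = -6 - 1/7*1*(-6) = -6 - 1/7*(-6) = -6 + 6/7 = -36/7 ≈ -5.1429)
L*(-134) + J(O(6, 0)) = -36/7*(-134) + 2*(6 + 2*0)*(12 + (6 + 2*0)) = 4824/7 + 2*(6 + 0)*(12 + (6 + 0)) = 4824/7 + 2*6*(12 + 6) = 4824/7 + 2*6*18 = 4824/7 + 216 = 6336/7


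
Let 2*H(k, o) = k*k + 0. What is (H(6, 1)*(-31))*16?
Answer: -8928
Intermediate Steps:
H(k, o) = k²/2 (H(k, o) = (k*k + 0)/2 = (k² + 0)/2 = k²/2)
(H(6, 1)*(-31))*16 = (((½)*6²)*(-31))*16 = (((½)*36)*(-31))*16 = (18*(-31))*16 = -558*16 = -8928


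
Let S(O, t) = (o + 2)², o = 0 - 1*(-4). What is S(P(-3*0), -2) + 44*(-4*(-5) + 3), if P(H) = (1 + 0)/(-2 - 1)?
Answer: 1048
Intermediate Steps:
o = 4 (o = 0 + 4 = 4)
P(H) = -⅓ (P(H) = 1/(-3) = 1*(-⅓) = -⅓)
S(O, t) = 36 (S(O, t) = (4 + 2)² = 6² = 36)
S(P(-3*0), -2) + 44*(-4*(-5) + 3) = 36 + 44*(-4*(-5) + 3) = 36 + 44*(20 + 3) = 36 + 44*23 = 36 + 1012 = 1048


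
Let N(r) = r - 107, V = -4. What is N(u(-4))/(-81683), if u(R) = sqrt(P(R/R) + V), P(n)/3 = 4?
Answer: 107/81683 - 2*sqrt(2)/81683 ≈ 0.0012753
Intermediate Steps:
P(n) = 12 (P(n) = 3*4 = 12)
u(R) = 2*sqrt(2) (u(R) = sqrt(12 - 4) = sqrt(8) = 2*sqrt(2))
N(r) = -107 + r
N(u(-4))/(-81683) = (-107 + 2*sqrt(2))/(-81683) = (-107 + 2*sqrt(2))*(-1/81683) = 107/81683 - 2*sqrt(2)/81683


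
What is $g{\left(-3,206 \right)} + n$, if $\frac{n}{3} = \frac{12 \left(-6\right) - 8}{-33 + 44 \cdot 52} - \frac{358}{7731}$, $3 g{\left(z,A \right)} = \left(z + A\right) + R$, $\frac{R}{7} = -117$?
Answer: $- \frac{238929098}{1162227} \approx -205.58$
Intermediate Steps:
$R = -819$ ($R = 7 \left(-117\right) = -819$)
$g{\left(z,A \right)} = -273 + \frac{A}{3} + \frac{z}{3}$ ($g{\left(z,A \right)} = \frac{\left(z + A\right) - 819}{3} = \frac{\left(A + z\right) - 819}{3} = \frac{-819 + A + z}{3} = -273 + \frac{A}{3} + \frac{z}{3}$)
$n = - \frac{285154}{1162227}$ ($n = 3 \left(\frac{12 \left(-6\right) - 8}{-33 + 44 \cdot 52} - \frac{358}{7731}\right) = 3 \left(\frac{-72 - 8}{-33 + 2288} - \frac{358}{7731}\right) = 3 \left(- \frac{80}{2255} - \frac{358}{7731}\right) = 3 \left(\left(-80\right) \frac{1}{2255} - \frac{358}{7731}\right) = 3 \left(- \frac{16}{451} - \frac{358}{7731}\right) = 3 \left(- \frac{285154}{3486681}\right) = - \frac{285154}{1162227} \approx -0.24535$)
$g{\left(-3,206 \right)} + n = \left(-273 + \frac{1}{3} \cdot 206 + \frac{1}{3} \left(-3\right)\right) - \frac{285154}{1162227} = \left(-273 + \frac{206}{3} - 1\right) - \frac{285154}{1162227} = - \frac{616}{3} - \frac{285154}{1162227} = - \frac{238929098}{1162227}$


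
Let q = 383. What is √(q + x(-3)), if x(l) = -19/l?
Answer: 4*√219/3 ≈ 19.732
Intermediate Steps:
√(q + x(-3)) = √(383 - 19/(-3)) = √(383 - 19*(-⅓)) = √(383 + 19/3) = √(1168/3) = 4*√219/3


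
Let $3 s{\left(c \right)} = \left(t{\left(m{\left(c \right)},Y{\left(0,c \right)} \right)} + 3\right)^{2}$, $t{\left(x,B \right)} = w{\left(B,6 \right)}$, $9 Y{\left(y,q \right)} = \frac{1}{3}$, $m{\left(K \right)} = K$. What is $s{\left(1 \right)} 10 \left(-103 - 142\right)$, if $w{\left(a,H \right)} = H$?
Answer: $-66150$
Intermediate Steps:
$Y{\left(y,q \right)} = \frac{1}{27}$ ($Y{\left(y,q \right)} = \frac{1}{9 \cdot 3} = \frac{1}{9} \cdot \frac{1}{3} = \frac{1}{27}$)
$t{\left(x,B \right)} = 6$
$s{\left(c \right)} = 27$ ($s{\left(c \right)} = \frac{\left(6 + 3\right)^{2}}{3} = \frac{9^{2}}{3} = \frac{1}{3} \cdot 81 = 27$)
$s{\left(1 \right)} 10 \left(-103 - 142\right) = 27 \cdot 10 \left(-103 - 142\right) = 270 \left(-245\right) = -66150$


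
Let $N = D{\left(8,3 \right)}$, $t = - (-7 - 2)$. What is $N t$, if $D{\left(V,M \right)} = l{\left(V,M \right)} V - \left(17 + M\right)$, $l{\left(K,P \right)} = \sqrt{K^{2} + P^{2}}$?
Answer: $-180 + 72 \sqrt{73} \approx 435.17$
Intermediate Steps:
$t = 9$ ($t = \left(-1\right) \left(-9\right) = 9$)
$D{\left(V,M \right)} = -17 - M + V \sqrt{M^{2} + V^{2}}$ ($D{\left(V,M \right)} = \sqrt{V^{2} + M^{2}} V - \left(17 + M\right) = \sqrt{M^{2} + V^{2}} V - \left(17 + M\right) = V \sqrt{M^{2} + V^{2}} - \left(17 + M\right) = -17 - M + V \sqrt{M^{2} + V^{2}}$)
$N = -20 + 8 \sqrt{73}$ ($N = -17 - 3 + 8 \sqrt{3^{2} + 8^{2}} = -17 - 3 + 8 \sqrt{9 + 64} = -17 - 3 + 8 \sqrt{73} = -20 + 8 \sqrt{73} \approx 48.352$)
$N t = \left(-20 + 8 \sqrt{73}\right) 9 = -180 + 72 \sqrt{73}$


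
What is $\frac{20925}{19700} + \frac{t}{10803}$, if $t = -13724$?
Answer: $- \frac{1772401}{8512764} \approx -0.20821$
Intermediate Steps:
$\frac{20925}{19700} + \frac{t}{10803} = \frac{20925}{19700} - \frac{13724}{10803} = 20925 \cdot \frac{1}{19700} - \frac{13724}{10803} = \frac{837}{788} - \frac{13724}{10803} = - \frac{1772401}{8512764}$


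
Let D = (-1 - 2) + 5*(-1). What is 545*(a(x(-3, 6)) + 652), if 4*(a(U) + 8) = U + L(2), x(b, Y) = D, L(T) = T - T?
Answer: 349890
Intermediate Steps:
L(T) = 0
D = -8 (D = -3 - 5 = -8)
x(b, Y) = -8
a(U) = -8 + U/4 (a(U) = -8 + (U + 0)/4 = -8 + U/4)
545*(a(x(-3, 6)) + 652) = 545*((-8 + (¼)*(-8)) + 652) = 545*((-8 - 2) + 652) = 545*(-10 + 652) = 545*642 = 349890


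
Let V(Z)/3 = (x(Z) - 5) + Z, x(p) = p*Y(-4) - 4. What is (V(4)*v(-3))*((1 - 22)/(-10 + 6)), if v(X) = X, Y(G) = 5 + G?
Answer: 189/4 ≈ 47.250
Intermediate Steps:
x(p) = -4 + p (x(p) = p*(5 - 4) - 4 = p*1 - 4 = p - 4 = -4 + p)
V(Z) = -27 + 6*Z (V(Z) = 3*(((-4 + Z) - 5) + Z) = 3*((-9 + Z) + Z) = 3*(-9 + 2*Z) = -27 + 6*Z)
(V(4)*v(-3))*((1 - 22)/(-10 + 6)) = ((-27 + 6*4)*(-3))*((1 - 22)/(-10 + 6)) = ((-27 + 24)*(-3))*(-21/(-4)) = (-3*(-3))*(-21*(-¼)) = 9*(21/4) = 189/4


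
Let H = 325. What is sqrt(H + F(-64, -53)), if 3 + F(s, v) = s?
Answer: sqrt(258) ≈ 16.062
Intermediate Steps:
F(s, v) = -3 + s
sqrt(H + F(-64, -53)) = sqrt(325 + (-3 - 64)) = sqrt(325 - 67) = sqrt(258)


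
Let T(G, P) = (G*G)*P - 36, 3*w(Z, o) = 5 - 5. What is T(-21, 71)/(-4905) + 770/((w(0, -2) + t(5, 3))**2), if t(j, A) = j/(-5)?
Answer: 83235/109 ≈ 763.62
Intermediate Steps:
t(j, A) = -j/5 (t(j, A) = j*(-1/5) = -j/5)
w(Z, o) = 0 (w(Z, o) = (5 - 5)/3 = (1/3)*0 = 0)
T(G, P) = -36 + P*G**2 (T(G, P) = G**2*P - 36 = P*G**2 - 36 = -36 + P*G**2)
T(-21, 71)/(-4905) + 770/((w(0, -2) + t(5, 3))**2) = (-36 + 71*(-21)**2)/(-4905) + 770/((0 - 1/5*5)**2) = (-36 + 71*441)*(-1/4905) + 770/((0 - 1)**2) = (-36 + 31311)*(-1/4905) + 770/((-1)**2) = 31275*(-1/4905) + 770/1 = -695/109 + 770*1 = -695/109 + 770 = 83235/109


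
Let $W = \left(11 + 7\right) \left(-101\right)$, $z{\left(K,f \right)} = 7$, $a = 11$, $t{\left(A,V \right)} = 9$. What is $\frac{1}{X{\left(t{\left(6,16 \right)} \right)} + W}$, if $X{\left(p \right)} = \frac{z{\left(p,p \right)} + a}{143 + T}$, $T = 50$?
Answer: $- \frac{193}{350856} \approx -0.00055008$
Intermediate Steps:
$W = -1818$ ($W = 18 \left(-101\right) = -1818$)
$X{\left(p \right)} = \frac{18}{193}$ ($X{\left(p \right)} = \frac{7 + 11}{143 + 50} = \frac{18}{193}$)
$\frac{1}{X{\left(t{\left(6,16 \right)} \right)} + W} = \frac{1}{\frac{18}{193} - 1818} = \frac{1}{- \frac{350856}{193}} = - \frac{193}{350856}$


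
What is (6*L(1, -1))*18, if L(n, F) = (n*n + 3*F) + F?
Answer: -324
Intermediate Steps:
L(n, F) = n² + 4*F (L(n, F) = (n² + 3*F) + F = n² + 4*F)
(6*L(1, -1))*18 = (6*(1² + 4*(-1)))*18 = (6*(1 - 4))*18 = (6*(-3))*18 = -18*18 = -324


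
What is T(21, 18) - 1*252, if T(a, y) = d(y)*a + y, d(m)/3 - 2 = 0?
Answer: -108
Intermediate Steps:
d(m) = 6 (d(m) = 6 + 3*0 = 6 + 0 = 6)
T(a, y) = y + 6*a (T(a, y) = 6*a + y = y + 6*a)
T(21, 18) - 1*252 = (18 + 6*21) - 1*252 = (18 + 126) - 252 = 144 - 252 = -108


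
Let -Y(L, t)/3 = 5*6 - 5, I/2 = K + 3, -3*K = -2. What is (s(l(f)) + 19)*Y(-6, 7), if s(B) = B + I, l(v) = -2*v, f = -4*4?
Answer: -4375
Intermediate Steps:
K = ⅔ (K = -⅓*(-2) = ⅔ ≈ 0.66667)
f = -16
I = 22/3 (I = 2*(⅔ + 3) = 2*(11/3) = 22/3 ≈ 7.3333)
Y(L, t) = -75 (Y(L, t) = -3*(5*6 - 5) = -3*(30 - 5) = -3*25 = -75)
s(B) = 22/3 + B (s(B) = B + 22/3 = 22/3 + B)
(s(l(f)) + 19)*Y(-6, 7) = ((22/3 - 2*(-16)) + 19)*(-75) = ((22/3 + 32) + 19)*(-75) = (118/3 + 19)*(-75) = (175/3)*(-75) = -4375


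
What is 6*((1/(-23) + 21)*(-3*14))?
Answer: -121464/23 ≈ -5281.0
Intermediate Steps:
6*((1/(-23) + 21)*(-3*14)) = 6*((-1/23 + 21)*(-42)) = 6*((482/23)*(-42)) = 6*(-20244/23) = -121464/23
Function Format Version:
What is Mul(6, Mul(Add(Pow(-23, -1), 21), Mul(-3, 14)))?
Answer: Rational(-121464, 23) ≈ -5281.0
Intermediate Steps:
Mul(6, Mul(Add(Pow(-23, -1), 21), Mul(-3, 14))) = Mul(6, Mul(Add(Rational(-1, 23), 21), -42)) = Mul(6, Mul(Rational(482, 23), -42)) = Mul(6, Rational(-20244, 23)) = Rational(-121464, 23)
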